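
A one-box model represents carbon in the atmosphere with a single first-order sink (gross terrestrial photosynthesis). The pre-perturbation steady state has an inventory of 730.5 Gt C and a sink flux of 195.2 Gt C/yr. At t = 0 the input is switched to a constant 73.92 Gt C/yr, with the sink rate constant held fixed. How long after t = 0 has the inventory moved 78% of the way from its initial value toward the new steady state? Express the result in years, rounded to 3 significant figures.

5.67 yr

τ = M₀/F₀ = 730.5/195.2 = 3.742 yr.
The remaining gap fraction is e^(−t/τ); 78% covered ⇒ e^(−t/τ) = 0.220.
t = −τ ln(0.220) = 3.742 × 1.514 = 5.666 yr.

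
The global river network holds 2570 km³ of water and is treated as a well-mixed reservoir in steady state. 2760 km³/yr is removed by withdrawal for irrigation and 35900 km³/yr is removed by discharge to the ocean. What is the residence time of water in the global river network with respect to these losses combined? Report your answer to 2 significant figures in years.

Total removal = 2760 + 35900 = 38660 km³/yr.
τ = M / ΣF_out = 2570 / 38660 = 0.06648 yr.

0.066 yr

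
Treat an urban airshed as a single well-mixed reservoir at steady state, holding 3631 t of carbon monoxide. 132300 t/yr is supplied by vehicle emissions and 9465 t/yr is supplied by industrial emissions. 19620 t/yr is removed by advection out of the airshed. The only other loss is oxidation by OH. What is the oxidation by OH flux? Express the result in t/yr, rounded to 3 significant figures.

At steady state ΣF_in = ΣF_out.
ΣF_in = 132300 + 9465 = 141760 t/yr.
Oxidation by OH flux = ΣF_in − (19620) = 141760 − 19620 = 122100 t/yr.

122000 t/yr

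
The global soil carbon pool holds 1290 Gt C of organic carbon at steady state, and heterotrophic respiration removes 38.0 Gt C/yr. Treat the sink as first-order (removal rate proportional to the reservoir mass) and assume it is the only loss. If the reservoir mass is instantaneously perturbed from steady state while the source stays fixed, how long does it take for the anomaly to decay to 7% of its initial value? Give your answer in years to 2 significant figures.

90 yr

For a linear reservoir the anomaly decays as exp(−t/τ) with τ = M/F = 1290/38.0 = 33.95 yr.
exp(−t/τ) = 0.07 ⇒ t = −τ ln(0.07) = 33.95 × 2.659 = 90.27 yr.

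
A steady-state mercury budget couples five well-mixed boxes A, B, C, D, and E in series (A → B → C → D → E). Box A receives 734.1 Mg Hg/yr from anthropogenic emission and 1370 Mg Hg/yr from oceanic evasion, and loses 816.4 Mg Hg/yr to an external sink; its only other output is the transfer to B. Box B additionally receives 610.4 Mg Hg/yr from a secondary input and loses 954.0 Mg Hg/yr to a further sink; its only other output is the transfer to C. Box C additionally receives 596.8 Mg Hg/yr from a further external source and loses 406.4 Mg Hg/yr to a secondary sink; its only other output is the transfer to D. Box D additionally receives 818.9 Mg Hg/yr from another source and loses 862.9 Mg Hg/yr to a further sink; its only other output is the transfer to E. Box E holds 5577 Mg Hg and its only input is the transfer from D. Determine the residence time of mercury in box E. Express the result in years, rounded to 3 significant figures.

5.11 yr

Box A: F(A→B) = (734.1 + 1370) − 816.4 = 1287.7 Mg Hg/yr.
Box B: F(B→C) = (1287.7 + 610.4) − 954.0 = 944.10 Mg Hg/yr.
Box C: F(C→D) = (944.10 + 596.8) − 406.4 = 1134.5 Mg Hg/yr.
Box D: F(D→E) = (1134.5 + 818.9) − 862.9 = 1090.5 Mg Hg/yr.
Box E throughput = its input = 1090.5 Mg Hg/yr; τ = 5577 / 1090.5 = 5.114 yr.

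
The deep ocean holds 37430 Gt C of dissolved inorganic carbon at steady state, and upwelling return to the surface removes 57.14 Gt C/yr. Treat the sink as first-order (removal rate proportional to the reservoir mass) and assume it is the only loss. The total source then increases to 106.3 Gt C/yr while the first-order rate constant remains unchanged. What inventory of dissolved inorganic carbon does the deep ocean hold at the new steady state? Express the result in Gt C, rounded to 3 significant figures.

69600 Gt C

Rate constant k = F/M = 57.14 / 37430 = 0.001527 yr⁻¹.
At the new steady state, source = k·M_new ⇒ M_new = 106.3 / 0.001527 = 69630 Gt C.
(Equivalently M_new = M × F_new/F_old = 37430 × 106.3/57.14.)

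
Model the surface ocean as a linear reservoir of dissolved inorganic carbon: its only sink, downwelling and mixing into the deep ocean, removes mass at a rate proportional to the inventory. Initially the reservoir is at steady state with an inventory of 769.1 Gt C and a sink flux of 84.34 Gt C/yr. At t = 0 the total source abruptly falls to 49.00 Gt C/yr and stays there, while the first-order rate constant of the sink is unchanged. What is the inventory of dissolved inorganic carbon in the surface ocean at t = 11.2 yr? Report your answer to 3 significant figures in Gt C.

541 Gt C

The sink rate constant is k = F₀/M₀ = 84.34/769.1 = 0.1097 yr⁻¹.
Solving dM/dt = F₁ − kM with M(0) = M₀ gives M(t) = F₁/k + (M₀ − F₁/k)·e^(−kt).
F₁/k = 49.00/0.1097 = 446.83 Gt C; kt = 0.1097 × 11.2 = 1.228, e^(−kt) = 0.2928.
M(11.2) = 446.83 + (769.1 − 446.83) × 0.2928 = 446.83 + 94.37 = 541.20 Gt C.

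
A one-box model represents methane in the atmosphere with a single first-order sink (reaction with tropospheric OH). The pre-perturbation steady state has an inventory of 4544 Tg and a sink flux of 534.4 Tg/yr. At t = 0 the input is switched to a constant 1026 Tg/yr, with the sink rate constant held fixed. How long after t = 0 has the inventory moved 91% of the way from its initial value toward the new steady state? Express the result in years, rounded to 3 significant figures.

τ = M₀/F₀ = 4544/534.4 = 8.503 yr.
The remaining gap fraction is e^(−t/τ); 91% covered ⇒ e^(−t/τ) = 0.0900.
t = −τ ln(0.0900) = 8.503 × 2.408 = 20.47 yr.

20.5 yr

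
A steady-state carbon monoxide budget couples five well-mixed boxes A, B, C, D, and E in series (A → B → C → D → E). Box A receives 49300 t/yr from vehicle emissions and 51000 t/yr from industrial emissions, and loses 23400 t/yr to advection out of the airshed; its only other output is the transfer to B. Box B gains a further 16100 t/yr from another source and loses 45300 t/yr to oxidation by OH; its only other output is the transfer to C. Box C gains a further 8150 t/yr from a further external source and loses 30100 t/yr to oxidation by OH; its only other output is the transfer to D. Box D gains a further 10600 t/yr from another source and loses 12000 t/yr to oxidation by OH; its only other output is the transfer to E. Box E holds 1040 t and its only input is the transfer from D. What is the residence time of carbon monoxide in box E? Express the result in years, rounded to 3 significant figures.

Box A: F(A→B) = (49300 + 51000) − 23400 = 76900 t/yr.
Box B: F(B→C) = (76900 + 16100) − 45300 = 47700 t/yr.
Box C: F(C→D) = (47700 + 8150) − 30100 = 25750 t/yr.
Box D: F(D→E) = (25750 + 10600) − 12000 = 24350 t/yr.
Box E throughput = its input = 24350 t/yr; τ = 1040 / 24350 = 0.04271 yr.

0.0427 yr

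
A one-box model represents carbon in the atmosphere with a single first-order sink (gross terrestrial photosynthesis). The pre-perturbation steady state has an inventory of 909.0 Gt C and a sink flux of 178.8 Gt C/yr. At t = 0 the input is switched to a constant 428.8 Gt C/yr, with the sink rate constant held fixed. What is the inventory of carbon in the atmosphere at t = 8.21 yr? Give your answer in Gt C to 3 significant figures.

The sink rate constant is k = F₀/M₀ = 178.8/909.0 = 0.1967 yr⁻¹.
Solving dM/dt = F₁ − kM with M(0) = M₀ gives M(t) = F₁/k + (M₀ − F₁/k)·e^(−kt).
F₁/k = 428.8/0.1967 = 2180.0 Gt C; kt = 0.1967 × 8.21 = 1.615, e^(−kt) = 0.1989.
M(8.21) = 2180.0 + (909.0 − 2180.0) × 0.1989 = 2180.0 − 252.8 = 1927.2 Gt C.

1930 Gt C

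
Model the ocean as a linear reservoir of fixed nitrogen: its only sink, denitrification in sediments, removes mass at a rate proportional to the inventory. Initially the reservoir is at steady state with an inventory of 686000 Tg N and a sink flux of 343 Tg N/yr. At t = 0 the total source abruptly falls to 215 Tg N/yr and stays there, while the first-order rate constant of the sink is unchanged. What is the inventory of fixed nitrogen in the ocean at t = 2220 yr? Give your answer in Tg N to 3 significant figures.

τ = M₀/F₀ = 686000/343 = 2000 yr; rate constant k = 1/τ.
New steady state M_∞ = F₁/k = F₁·τ = 215 × 2000 = 430000 Tg N.
M(t) = M_∞ + (M₀ − M_∞)·e^(−t/τ); t/τ = 2220/2000 = 1.110, so e^(−t/τ) = 0.3296.
M(t) = 430000 + 256000 × 0.3296 = 514370 Tg N.

514000 Tg N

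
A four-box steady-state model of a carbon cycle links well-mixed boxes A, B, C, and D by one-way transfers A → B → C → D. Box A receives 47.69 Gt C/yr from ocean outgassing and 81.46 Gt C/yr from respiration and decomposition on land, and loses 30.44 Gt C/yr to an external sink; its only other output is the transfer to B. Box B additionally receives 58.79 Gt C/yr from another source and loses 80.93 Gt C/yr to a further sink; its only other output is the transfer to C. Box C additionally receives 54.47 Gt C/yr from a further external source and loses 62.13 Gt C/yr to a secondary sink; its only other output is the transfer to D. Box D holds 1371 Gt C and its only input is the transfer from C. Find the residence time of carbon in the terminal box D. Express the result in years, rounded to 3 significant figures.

19.9 yr

Box A: F(A→B) = (47.69 + 81.46) − 30.44 = 98.710 Gt C/yr.
Box B: F(B→C) = (98.710 + 58.79) − 80.93 = 76.570 Gt C/yr.
Box C: F(C→D) = (76.570 + 54.47) − 62.13 = 68.910 Gt C/yr.
Box D throughput = its input = 68.910 Gt C/yr; τ = 1371 / 68.910 = 19.90 yr.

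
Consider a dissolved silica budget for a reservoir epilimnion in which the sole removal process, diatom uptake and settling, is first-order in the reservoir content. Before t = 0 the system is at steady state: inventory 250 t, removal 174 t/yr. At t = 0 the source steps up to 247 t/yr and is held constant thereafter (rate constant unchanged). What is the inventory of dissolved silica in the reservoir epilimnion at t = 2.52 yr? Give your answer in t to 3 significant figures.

τ = M₀/F₀ = 250/174 = 1.437 yr; rate constant k = 1/τ.
New steady state M_∞ = F₁/k = F₁·τ = 247 × 1.437 = 354.89 t.
M(t) = M_∞ + (M₀ − M_∞)·e^(−t/τ); t/τ = 2.52/1.437 = 1.754, so e^(−t/τ) = 0.1731.
M(t) = 354.89 − 104.9 × 0.1731 = 336.73 t.

337 t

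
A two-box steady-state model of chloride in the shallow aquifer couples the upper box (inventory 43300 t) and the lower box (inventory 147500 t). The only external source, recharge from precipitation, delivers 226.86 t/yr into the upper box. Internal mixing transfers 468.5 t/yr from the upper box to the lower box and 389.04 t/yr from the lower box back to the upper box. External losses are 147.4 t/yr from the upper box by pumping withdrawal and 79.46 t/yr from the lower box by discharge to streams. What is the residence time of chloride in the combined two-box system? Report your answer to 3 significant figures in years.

841 yr

Residence time in the combined system uses the total inventory and the total *external* removal — internal exchanges between the two boxes cancel.
M_total = 43300 + 147500 = 190800 t.
ΣF_external_out = 147.4 + 79.46 = 226.86 t/yr.
τ = M_total / ΣF_ext = 190800 / 226.86 = 841.0 yr.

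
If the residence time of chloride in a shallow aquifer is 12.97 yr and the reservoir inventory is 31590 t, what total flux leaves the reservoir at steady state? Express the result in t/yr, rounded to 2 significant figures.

F = M / τ = 31590 / 12.97 = 2436 t/yr.

2400 t/yr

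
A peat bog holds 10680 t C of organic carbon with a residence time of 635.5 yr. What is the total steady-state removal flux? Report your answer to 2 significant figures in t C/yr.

F = M / τ = 10680 / 635.5 = 16.81 t C/yr.

17 t C/yr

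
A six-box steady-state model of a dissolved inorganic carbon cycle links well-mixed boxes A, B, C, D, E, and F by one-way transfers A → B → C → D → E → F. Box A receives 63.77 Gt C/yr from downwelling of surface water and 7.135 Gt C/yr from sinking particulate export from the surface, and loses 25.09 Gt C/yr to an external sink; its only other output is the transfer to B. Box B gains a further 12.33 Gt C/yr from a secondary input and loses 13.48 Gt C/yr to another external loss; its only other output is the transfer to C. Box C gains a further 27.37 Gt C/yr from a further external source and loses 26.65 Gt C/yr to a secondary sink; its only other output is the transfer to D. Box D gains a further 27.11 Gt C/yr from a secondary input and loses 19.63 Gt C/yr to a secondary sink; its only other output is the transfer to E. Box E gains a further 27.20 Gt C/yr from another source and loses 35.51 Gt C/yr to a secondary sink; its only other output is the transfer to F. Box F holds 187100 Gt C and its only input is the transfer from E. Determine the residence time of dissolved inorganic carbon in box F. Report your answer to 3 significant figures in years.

Box A: F(A→B) = (63.77 + 7.135) − 25.09 = 45.815 Gt C/yr.
Box B: F(B→C) = (45.815 + 12.33) − 13.48 = 44.665 Gt C/yr.
Box C: F(C→D) = (44.665 + 27.37) − 26.65 = 45.385 Gt C/yr.
Box D: F(D→E) = (45.385 + 27.11) − 19.63 = 52.865 Gt C/yr.
Box E: F(E→F) = (52.865 + 27.20) − 35.51 = 44.555 Gt C/yr.
Box F throughput = its input = 44.555 Gt C/yr; τ = 187100 / 44.555 = 4199 yr.

4200 yr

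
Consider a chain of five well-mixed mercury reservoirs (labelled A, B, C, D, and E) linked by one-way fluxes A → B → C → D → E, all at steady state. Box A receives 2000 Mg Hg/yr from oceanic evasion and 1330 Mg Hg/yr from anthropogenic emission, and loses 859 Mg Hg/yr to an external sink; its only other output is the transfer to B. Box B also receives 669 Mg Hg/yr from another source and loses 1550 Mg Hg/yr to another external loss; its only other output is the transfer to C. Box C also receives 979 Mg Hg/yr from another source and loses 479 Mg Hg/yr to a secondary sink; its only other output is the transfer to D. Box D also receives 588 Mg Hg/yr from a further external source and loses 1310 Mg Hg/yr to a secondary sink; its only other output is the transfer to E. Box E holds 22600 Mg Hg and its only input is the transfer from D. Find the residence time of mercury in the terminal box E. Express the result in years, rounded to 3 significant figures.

Box A: F(A→B) = (2000 + 1330) − 859 = 2471.0 Mg Hg/yr.
Box B: F(B→C) = (2471.0 + 669) − 1550 = 1590.0 Mg Hg/yr.
Box C: F(C→D) = (1590.0 + 979) − 479 = 2090.0 Mg Hg/yr.
Box D: F(D→E) = (2090.0 + 588) − 1310 = 1368.0 Mg Hg/yr.
Box E throughput = its input = 1368.0 Mg Hg/yr; τ = 22600 / 1368.0 = 16.52 yr.

16.5 yr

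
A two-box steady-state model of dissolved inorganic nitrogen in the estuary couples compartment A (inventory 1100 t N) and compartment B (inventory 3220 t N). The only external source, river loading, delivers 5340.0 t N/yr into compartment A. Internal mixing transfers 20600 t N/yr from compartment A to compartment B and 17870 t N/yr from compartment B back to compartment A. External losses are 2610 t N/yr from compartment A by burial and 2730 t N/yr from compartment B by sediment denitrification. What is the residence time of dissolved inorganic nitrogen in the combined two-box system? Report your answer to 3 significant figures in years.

0.809 yr

Treat the two boxes together as one reservoir: the mixing fluxes between them are internal recycling, so τ = ΣM / Σ(external losses).
M_total = 1100 + 3220 = 4320.0 t N.
ΣF_external_out = 2610 + 2730 = 5340.0 t N/yr.
τ = M_total / ΣF_ext = 4320.0 / 5340.0 = 0.8090 yr.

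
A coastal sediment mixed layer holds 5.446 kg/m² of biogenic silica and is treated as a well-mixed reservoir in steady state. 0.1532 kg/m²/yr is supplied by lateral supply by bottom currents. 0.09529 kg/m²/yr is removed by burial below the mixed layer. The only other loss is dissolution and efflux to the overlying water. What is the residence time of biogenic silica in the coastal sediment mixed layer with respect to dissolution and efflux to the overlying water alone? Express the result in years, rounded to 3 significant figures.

94.0 yr

At steady state ΣF_in = ΣF_out.
ΣF_in = 0.15320 kg/m²/yr.
Dissolution and efflux to the overlying water flux = ΣF_in − (0.09529) = 0.15320 − 0.09529 = 0.05791 kg/m²/yr.
τ = M / F = 5.446 / 0.05791 = 94.04 yr.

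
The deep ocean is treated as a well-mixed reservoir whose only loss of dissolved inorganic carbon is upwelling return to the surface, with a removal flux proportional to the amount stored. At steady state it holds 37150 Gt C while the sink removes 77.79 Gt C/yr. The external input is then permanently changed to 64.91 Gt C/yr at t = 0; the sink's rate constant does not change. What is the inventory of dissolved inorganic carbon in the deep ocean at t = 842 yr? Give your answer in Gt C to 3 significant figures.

Residence time τ = M₀/F₀ = 477.6 yr. The eventual steady state is M_∞ = M₀·(F₁/F₀) = 37150 × 64.91/77.79 = 30999 Gt C.
The anomaly ΔM(t) = M(t) − M_∞ decays as ΔM₀·e^(−t/τ) with ΔM₀ = 37150 − 30999 = 6151 Gt C.
At t = 842 yr, e^(−t/τ) = e^(−1.763) = 0.1715, so ΔM = 1055 Gt C and M = 30999 + 1055 = 32054 Gt C.

32100 Gt C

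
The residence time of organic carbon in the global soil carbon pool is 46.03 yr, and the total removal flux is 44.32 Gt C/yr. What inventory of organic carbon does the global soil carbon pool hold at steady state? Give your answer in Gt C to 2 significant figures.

τ = M/F ⇒ M = τ × F = 46.03 × 44.32 = 2040 Gt C.

2000 Gt C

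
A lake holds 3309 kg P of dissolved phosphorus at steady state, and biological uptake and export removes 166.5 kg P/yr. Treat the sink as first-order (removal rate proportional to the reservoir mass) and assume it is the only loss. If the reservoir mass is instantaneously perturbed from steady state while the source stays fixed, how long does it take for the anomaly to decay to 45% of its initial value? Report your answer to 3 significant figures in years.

15.9 yr

For a linear reservoir the anomaly decays as exp(−t/τ) with τ = M/F = 3309/166.5 = 19.87 yr.
exp(−t/τ) = 0.45 ⇒ t = −τ ln(0.45) = 19.87 × 0.7985 = 15.87 yr.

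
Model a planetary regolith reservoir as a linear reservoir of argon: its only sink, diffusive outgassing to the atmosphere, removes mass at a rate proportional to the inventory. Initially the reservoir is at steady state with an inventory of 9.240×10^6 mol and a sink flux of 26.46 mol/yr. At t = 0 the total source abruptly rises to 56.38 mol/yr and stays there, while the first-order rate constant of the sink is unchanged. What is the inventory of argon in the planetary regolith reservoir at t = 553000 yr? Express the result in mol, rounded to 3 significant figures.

1.75×10^7 mol

Residence time τ = M₀/F₀ = 349200 yr. The eventual steady state is M_∞ = M₀·(F₁/F₀) = 9.240×10^6 × 56.38/26.46 = 1.9688×10^7 mol.
The anomaly ΔM(t) = M(t) − M_∞ decays as ΔM₀·e^(−t/τ) with ΔM₀ = 9.240×10^6 − 1.9688×10^7 = −1.045×10^7 mol.
At t = 553000 yr, e^(−t/τ) = e^(−1.584) = 0.2052, so ΔM = −2.144×10^6 mol and M = 1.9688×10^7 − 2.144×10^6 = 1.7544×10^7 mol.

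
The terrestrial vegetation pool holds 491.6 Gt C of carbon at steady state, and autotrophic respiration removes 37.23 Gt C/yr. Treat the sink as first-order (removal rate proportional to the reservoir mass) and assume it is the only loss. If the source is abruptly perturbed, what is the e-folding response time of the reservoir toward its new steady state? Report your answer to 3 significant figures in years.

13.2 yr

For a linear reservoir the response time equals the residence time τ = M/F.
τ = 491.6 / 37.23 = 13.20 yr.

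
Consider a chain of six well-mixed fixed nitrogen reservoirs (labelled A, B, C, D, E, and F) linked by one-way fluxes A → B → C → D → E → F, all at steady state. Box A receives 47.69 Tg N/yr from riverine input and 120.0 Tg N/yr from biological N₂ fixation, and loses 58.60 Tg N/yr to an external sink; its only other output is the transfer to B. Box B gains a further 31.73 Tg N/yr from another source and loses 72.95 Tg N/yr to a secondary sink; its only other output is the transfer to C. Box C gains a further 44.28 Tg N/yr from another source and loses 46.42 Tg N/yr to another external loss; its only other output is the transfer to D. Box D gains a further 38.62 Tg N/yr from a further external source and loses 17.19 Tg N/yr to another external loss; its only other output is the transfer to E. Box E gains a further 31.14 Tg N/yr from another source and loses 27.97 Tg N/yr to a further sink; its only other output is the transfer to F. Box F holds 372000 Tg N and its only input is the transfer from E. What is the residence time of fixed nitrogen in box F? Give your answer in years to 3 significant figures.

4120 yr

Box A: F(A→B) = (47.69 + 120.0) − 58.60 = 109.09 Tg N/yr.
Box B: F(B→C) = (109.09 + 31.73) − 72.95 = 67.870 Tg N/yr.
Box C: F(C→D) = (67.870 + 44.28) − 46.42 = 65.730 Tg N/yr.
Box D: F(D→E) = (65.730 + 38.62) − 17.19 = 87.160 Tg N/yr.
Box E: F(E→F) = (87.160 + 31.14) − 27.97 = 90.330 Tg N/yr.
Box F throughput = its input = 90.330 Tg N/yr; τ = 372000 / 90.330 = 4118 yr.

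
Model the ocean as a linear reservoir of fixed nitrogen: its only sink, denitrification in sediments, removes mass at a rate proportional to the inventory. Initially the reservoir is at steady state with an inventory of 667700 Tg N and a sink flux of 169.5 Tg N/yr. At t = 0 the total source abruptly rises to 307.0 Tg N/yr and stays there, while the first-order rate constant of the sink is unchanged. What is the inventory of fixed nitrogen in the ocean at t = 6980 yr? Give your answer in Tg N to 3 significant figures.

1.12×10^6 Tg N

Residence time τ = M₀/F₀ = 3939 yr. The eventual steady state is M_∞ = M₀·(F₁/F₀) = 667700 × 307.0/169.5 = 1.2093×10^6 Tg N.
The anomaly ΔM(t) = M(t) − M_∞ decays as ΔM₀·e^(−t/τ) with ΔM₀ = 667700 − 1.2093×10^6 = −541600 Tg N.
At t = 6980 yr, e^(−t/τ) = e^(−1.772) = 0.1700, so ΔM = −92080 Tg N and M = 1.2093×10^6 − 92080 = 1.1173×10^6 Tg N.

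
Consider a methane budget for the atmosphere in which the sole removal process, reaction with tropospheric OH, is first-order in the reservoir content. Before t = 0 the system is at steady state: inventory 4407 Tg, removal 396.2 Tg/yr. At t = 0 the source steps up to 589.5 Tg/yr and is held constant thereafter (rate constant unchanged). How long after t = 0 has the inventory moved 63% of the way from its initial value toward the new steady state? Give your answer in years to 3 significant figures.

τ = M₀/F₀ = 4407/396.2 = 11.12 yr.
The remaining gap fraction is e^(−t/τ); 63% covered ⇒ e^(−t/τ) = 0.370.
t = −τ ln(0.370) = 11.12 × 0.9943 = 11.06 yr.

11.1 yr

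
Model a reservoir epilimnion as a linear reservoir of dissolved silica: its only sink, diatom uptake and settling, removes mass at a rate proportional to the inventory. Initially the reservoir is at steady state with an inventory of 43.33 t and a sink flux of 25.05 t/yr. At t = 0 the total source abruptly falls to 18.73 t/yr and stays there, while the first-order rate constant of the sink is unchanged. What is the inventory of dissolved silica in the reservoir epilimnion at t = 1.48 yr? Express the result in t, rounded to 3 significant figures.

Residence time τ = M₀/F₀ = 1.730 yr. The eventual steady state is M_∞ = M₀·(F₁/F₀) = 43.33 × 18.73/25.05 = 32.398 t.
The anomaly ΔM(t) = M(t) − M_∞ decays as ΔM₀·e^(−t/τ) with ΔM₀ = 43.33 − 32.398 = 10.93 t.
At t = 1.48 yr, e^(−t/τ) = e^(−0.8556) = 0.4250, so ΔM = 4.646 t and M = 32.398 + 4.646 = 37.044 t.

37.0 t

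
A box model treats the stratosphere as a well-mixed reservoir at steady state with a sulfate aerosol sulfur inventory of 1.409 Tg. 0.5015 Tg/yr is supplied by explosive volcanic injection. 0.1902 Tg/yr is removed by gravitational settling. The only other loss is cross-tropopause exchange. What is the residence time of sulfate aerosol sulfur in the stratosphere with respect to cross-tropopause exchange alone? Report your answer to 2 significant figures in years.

4.5 yr

At steady state ΣF_in = ΣF_out.
ΣF_in = 0.50150 Tg/yr.
Cross-tropopause exchange flux = ΣF_in − (0.1902) = 0.50150 − 0.1902 = 0.3113 Tg/yr.
τ = M / F = 1.409 / 0.3113 = 4.526 yr.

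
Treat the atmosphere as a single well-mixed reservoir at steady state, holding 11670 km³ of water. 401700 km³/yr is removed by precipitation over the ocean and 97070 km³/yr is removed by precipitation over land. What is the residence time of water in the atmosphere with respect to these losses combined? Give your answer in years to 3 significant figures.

Total removal = 401700 + 97070 = 498770 km³/yr.
τ = M / ΣF_out = 11670 / 498770 = 0.02340 yr.

0.0234 yr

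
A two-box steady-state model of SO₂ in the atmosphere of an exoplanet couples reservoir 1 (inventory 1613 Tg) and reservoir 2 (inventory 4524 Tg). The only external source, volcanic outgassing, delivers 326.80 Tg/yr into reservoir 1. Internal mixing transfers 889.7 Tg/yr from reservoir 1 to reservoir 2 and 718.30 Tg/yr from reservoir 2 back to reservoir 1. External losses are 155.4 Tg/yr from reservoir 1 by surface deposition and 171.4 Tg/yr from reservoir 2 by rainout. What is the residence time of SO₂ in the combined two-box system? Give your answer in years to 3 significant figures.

18.8 yr

Residence time in the combined system uses the total inventory and the total *external* removal — internal exchanges between the two boxes cancel.
M_total = 1613 + 4524 = 6137.0 Tg.
ΣF_external_out = 155.4 + 171.4 = 326.80 Tg/yr.
τ = M_total / ΣF_ext = 6137.0 / 326.80 = 18.78 yr.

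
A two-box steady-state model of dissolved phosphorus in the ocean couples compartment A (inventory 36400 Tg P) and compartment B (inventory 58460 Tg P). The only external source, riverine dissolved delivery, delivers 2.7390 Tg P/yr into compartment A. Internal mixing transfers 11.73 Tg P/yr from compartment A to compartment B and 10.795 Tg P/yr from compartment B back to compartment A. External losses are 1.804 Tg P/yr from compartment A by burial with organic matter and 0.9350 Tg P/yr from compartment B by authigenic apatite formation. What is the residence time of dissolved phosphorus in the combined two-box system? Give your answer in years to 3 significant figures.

Residence time in the combined system uses the total inventory and the total *external* removal — internal exchanges between the two boxes cancel.
M_total = 36400 + 58460 = 94860 Tg P.
ΣF_external_out = 1.804 + 0.9350 = 2.7390 Tg P/yr.
τ = M_total / ΣF_ext = 94860 / 2.7390 = 34630 yr.

34600 yr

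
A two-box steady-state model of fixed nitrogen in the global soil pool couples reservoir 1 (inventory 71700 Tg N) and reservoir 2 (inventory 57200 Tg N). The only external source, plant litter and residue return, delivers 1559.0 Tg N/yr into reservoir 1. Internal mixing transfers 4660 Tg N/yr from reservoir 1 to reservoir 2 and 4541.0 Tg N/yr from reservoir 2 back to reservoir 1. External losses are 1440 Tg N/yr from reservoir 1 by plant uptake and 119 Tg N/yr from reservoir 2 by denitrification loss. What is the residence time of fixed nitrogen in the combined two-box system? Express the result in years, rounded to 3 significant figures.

82.7 yr

For the system as a whole, the A↔B exchange is internal and contributes nothing to the throughput; only the external sinks remove mass.
M_total = 71700 + 57200 = 128900 Tg N.
ΣF_external_out = 1440 + 119 = 1559.0 Tg N/yr.
τ = M_total / ΣF_ext = 128900 / 1559.0 = 82.68 yr.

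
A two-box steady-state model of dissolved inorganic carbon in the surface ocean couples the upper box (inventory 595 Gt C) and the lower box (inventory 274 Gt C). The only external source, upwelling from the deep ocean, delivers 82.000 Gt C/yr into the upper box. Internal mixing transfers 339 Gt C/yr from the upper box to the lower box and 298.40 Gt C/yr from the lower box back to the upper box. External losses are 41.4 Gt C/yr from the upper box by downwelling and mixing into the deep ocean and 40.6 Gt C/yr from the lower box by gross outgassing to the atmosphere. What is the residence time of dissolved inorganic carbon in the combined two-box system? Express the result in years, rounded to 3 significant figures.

For the system as a whole, the A↔B exchange is internal and contributes nothing to the throughput; only the external sinks remove mass.
M_total = 595 + 274 = 869.00 Gt C.
ΣF_external_out = 41.4 + 40.6 = 82.000 Gt C/yr.
τ = M_total / ΣF_ext = 869.00 / 82.000 = 10.60 yr.

10.6 yr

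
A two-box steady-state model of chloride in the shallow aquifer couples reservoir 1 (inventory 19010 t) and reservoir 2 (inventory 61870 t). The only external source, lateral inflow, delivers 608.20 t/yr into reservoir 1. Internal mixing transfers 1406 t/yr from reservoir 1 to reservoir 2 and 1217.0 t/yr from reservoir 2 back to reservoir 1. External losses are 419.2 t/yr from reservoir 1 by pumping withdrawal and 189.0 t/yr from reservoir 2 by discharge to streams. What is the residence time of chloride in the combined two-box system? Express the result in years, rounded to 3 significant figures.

133 yr

For the system as a whole, the A↔B exchange is internal and contributes nothing to the throughput; only the external sinks remove mass.
M_total = 19010 + 61870 = 80880 t.
ΣF_external_out = 419.2 + 189.0 = 608.20 t/yr.
τ = M_total / ΣF_ext = 80880 / 608.20 = 133.0 yr.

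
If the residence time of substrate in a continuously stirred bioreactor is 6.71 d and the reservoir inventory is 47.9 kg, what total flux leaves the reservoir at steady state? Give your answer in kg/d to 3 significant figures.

F = M / τ = 47.9 / 6.71 = 7.139 kg/d.

7.14 kg/d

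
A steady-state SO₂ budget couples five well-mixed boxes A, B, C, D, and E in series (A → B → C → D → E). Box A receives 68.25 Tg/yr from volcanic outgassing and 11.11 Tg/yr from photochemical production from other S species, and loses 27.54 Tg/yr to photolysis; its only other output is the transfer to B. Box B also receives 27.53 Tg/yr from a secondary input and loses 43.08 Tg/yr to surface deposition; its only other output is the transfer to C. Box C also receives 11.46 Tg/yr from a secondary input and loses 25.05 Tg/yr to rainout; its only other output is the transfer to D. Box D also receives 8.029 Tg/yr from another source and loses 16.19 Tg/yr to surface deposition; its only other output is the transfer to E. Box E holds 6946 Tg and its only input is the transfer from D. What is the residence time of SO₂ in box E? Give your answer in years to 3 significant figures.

478 yr

Box A: F(A→B) = (68.25 + 11.11) − 27.54 = 51.820 Tg/yr.
Box B: F(B→C) = (51.820 + 27.53) − 43.08 = 36.270 Tg/yr.
Box C: F(C→D) = (36.270 + 11.46) − 25.05 = 22.680 Tg/yr.
Box D: F(D→E) = (22.680 + 8.029) − 16.19 = 14.519 Tg/yr.
Box E throughput = its input = 14.519 Tg/yr; τ = 6946 / 14.519 = 478.4 yr.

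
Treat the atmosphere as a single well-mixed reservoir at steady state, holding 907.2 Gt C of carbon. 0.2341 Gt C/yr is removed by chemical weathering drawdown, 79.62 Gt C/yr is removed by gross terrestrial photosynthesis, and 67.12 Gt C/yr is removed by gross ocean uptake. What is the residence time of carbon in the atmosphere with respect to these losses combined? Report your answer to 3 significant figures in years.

Total removal = 0.2341 + 79.62 + 67.12 = 146.97 Gt C/yr.
τ = M / ΣF_out = 907.2 / 146.97 = 6.173 yr.

6.17 yr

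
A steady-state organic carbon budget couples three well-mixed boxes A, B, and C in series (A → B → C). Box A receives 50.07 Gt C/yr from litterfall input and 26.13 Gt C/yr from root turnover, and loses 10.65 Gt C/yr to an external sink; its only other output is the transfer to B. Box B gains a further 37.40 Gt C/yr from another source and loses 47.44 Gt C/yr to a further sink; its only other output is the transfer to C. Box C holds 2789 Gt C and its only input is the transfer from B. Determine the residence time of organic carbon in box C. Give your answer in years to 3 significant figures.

50.2 yr

Box A: F(A→B) = (50.07 + 26.13) − 10.65 = 65.550 Gt C/yr.
Box B: F(B→C) = (65.550 + 37.40) − 47.44 = 55.510 Gt C/yr.
Box C throughput = its input = 55.510 Gt C/yr; τ = 2789 / 55.510 = 50.24 yr.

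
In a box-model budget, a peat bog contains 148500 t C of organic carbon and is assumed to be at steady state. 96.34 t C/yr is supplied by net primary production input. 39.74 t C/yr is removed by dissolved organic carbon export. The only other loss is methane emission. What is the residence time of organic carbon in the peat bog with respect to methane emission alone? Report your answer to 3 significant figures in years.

At steady state ΣF_in = ΣF_out.
ΣF_in = 96.340 t C/yr.
Methane emission flux = ΣF_in − (39.74) = 96.340 − 39.74 = 56.60 t C/yr.
τ = M / F = 148500 / 56.60 = 2624 yr.

2620 yr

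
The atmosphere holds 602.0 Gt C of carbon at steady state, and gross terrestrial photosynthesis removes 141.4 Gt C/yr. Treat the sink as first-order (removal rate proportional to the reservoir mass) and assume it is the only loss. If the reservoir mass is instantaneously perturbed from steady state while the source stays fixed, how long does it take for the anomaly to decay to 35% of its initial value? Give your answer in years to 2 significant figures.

4.5 yr

For a linear reservoir the anomaly decays as exp(−t/τ) with τ = M/F = 602.0/141.4 = 4.257 yr.
exp(−t/τ) = 0.35 ⇒ t = −τ ln(0.35) = 4.257 × 1.050 = 4.470 yr.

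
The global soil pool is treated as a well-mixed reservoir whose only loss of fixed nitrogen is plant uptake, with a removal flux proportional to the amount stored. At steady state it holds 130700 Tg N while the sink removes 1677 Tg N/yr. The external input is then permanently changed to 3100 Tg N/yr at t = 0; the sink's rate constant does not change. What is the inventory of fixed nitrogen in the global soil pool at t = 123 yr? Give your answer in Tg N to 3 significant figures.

τ = M₀/F₀ = 130700/1677 = 77.94 yr; rate constant k = 1/τ.
New steady state M_∞ = F₁/k = F₁·τ = 3100 × 77.94 = 241600 Tg N.
M(t) = M_∞ + (M₀ − M_∞)·e^(−t/τ); t/τ = 123/77.94 = 1.578, so e^(−t/τ) = 0.2063.
M(t) = 241600 − 110900 × 0.2063 = 218720 Tg N.

219000 Tg N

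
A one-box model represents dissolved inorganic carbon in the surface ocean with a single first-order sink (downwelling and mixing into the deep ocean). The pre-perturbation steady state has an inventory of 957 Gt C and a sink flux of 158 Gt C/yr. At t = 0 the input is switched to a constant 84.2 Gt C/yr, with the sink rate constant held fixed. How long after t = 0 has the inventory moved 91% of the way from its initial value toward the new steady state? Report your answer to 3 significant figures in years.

τ = M₀/F₀ = 957/158 = 6.057 yr.
The remaining gap fraction is e^(−t/τ); 91% covered ⇒ e^(−t/τ) = 0.0900.
t = −τ ln(0.0900) = 6.057 × 2.408 = 14.58 yr.

14.6 yr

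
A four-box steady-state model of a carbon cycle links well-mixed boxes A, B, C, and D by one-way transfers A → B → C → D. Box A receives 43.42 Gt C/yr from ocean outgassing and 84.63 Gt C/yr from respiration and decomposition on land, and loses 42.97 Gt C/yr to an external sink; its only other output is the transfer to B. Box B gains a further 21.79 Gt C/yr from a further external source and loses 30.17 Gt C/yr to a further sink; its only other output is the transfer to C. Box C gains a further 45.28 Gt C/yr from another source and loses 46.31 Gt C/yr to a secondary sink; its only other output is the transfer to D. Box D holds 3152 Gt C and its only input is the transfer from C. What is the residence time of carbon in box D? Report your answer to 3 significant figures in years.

41.7 yr

Box A: F(A→B) = (43.42 + 84.63) − 42.97 = 85.080 Gt C/yr.
Box B: F(B→C) = (85.080 + 21.79) − 30.17 = 76.700 Gt C/yr.
Box C: F(C→D) = (76.700 + 45.28) − 46.31 = 75.670 Gt C/yr.
Box D throughput = its input = 75.670 Gt C/yr; τ = 3152 / 75.670 = 41.65 yr.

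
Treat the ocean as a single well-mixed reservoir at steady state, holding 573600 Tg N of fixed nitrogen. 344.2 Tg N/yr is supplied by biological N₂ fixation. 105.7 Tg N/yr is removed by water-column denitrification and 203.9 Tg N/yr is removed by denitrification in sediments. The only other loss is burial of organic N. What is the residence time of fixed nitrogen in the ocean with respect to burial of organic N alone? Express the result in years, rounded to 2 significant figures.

17000 yr

At steady state ΣF_in = ΣF_out.
ΣF_in = 344.20 Tg N/yr.
Burial of organic N flux = ΣF_in − (105.7 + 203.9) = 344.20 − 309.6 = 34.60 Tg N/yr.
τ = M / F = 573600 / 34.60 = 16580 yr.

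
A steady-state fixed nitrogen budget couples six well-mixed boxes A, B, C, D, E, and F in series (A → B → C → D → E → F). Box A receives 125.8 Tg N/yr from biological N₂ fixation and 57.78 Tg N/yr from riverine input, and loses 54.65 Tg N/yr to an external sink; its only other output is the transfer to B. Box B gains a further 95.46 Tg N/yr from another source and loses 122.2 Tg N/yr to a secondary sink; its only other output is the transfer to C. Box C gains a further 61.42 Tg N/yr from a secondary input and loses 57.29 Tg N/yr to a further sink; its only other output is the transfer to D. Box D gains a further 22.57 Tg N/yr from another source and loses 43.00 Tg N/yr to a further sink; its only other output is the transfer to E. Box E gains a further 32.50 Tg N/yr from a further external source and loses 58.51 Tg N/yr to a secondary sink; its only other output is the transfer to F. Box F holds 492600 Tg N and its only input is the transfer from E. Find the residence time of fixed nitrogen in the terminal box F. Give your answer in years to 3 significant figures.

Box A: F(A→B) = (125.8 + 57.78) − 54.65 = 128.93 Tg N/yr.
Box B: F(B→C) = (128.93 + 95.46) − 122.2 = 102.19 Tg N/yr.
Box C: F(C→D) = (102.19 + 61.42) − 57.29 = 106.32 Tg N/yr.
Box D: F(D→E) = (106.32 + 22.57) − 43.00 = 85.890 Tg N/yr.
Box E: F(E→F) = (85.890 + 32.50) − 58.51 = 59.880 Tg N/yr.
Box F throughput = its input = 59.880 Tg N/yr; τ = 492600 / 59.880 = 8226 yr.

8230 yr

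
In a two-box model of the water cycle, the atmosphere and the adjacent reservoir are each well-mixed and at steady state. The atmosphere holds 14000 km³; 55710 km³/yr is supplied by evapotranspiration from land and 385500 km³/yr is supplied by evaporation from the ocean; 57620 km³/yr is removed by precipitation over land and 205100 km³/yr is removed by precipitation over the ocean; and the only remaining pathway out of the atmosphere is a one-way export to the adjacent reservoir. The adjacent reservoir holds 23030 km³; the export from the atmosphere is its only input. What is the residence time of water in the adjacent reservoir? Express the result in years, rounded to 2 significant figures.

0.13 yr

Balance the atmosphere: ΣF_in = 55710 + 385500 = 441210 km³/yr.
Export to the adjacent reservoir = ΣF_in − (57620 + 205100) = 178490 km³/yr.
At steady state the output of the adjacent reservoir equals its input, 178490 km³/yr.
τ = M / F = 23030 / 178490 = 0.1290 yr.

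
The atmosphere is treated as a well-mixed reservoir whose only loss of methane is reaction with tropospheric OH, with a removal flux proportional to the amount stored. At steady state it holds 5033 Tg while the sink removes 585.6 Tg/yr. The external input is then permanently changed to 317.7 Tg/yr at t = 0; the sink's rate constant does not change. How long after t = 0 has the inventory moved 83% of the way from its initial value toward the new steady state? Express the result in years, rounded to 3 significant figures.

15.2 yr

τ = M₀/F₀ = 5033/585.6 = 8.595 yr.
The remaining gap fraction is e^(−t/τ); 83% covered ⇒ e^(−t/τ) = 0.170.
t = −τ ln(0.170) = 8.595 × 1.772 = 15.23 yr.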